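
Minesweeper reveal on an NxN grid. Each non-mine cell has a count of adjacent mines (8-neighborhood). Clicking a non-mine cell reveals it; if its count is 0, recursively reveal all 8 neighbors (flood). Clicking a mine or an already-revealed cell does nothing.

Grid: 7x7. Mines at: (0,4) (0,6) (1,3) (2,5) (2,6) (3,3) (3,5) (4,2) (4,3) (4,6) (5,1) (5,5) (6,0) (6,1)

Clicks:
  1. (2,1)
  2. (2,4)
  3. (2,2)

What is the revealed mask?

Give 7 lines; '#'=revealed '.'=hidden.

Click 1 (2,1) count=0: revealed 14 new [(0,0) (0,1) (0,2) (1,0) (1,1) (1,2) (2,0) (2,1) (2,2) (3,0) (3,1) (3,2) (4,0) (4,1)] -> total=14
Click 2 (2,4) count=4: revealed 1 new [(2,4)] -> total=15
Click 3 (2,2) count=2: revealed 0 new [(none)] -> total=15

Answer: ###....
###....
###.#..
###....
##.....
.......
.......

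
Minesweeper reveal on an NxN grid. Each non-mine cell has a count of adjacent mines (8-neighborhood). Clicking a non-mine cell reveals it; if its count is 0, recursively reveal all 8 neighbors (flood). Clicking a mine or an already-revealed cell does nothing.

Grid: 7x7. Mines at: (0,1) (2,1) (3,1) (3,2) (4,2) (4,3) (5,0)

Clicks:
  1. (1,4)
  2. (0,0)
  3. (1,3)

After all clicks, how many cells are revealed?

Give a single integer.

Click 1 (1,4) count=0: revealed 34 new [(0,2) (0,3) (0,4) (0,5) (0,6) (1,2) (1,3) (1,4) (1,5) (1,6) (2,2) (2,3) (2,4) (2,5) (2,6) (3,3) (3,4) (3,5) (3,6) (4,4) (4,5) (4,6) (5,1) (5,2) (5,3) (5,4) (5,5) (5,6) (6,1) (6,2) (6,3) (6,4) (6,5) (6,6)] -> total=34
Click 2 (0,0) count=1: revealed 1 new [(0,0)] -> total=35
Click 3 (1,3) count=0: revealed 0 new [(none)] -> total=35

Answer: 35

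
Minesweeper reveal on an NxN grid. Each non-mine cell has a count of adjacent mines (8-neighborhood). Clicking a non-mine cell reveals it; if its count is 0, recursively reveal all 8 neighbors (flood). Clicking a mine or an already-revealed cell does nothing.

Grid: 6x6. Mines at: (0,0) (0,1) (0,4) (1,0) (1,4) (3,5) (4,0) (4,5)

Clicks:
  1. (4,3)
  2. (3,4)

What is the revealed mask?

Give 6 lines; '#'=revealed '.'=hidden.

Click 1 (4,3) count=0: revealed 19 new [(1,1) (1,2) (1,3) (2,1) (2,2) (2,3) (2,4) (3,1) (3,2) (3,3) (3,4) (4,1) (4,2) (4,3) (4,4) (5,1) (5,2) (5,3) (5,4)] -> total=19
Click 2 (3,4) count=2: revealed 0 new [(none)] -> total=19

Answer: ......
.###..
.####.
.####.
.####.
.####.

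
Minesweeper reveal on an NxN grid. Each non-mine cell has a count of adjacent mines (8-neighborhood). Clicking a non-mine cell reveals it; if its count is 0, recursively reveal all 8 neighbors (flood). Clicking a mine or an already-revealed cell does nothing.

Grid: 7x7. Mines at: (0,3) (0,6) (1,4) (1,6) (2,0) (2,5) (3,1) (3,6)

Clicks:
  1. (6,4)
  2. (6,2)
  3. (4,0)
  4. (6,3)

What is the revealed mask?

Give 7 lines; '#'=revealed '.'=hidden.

Click 1 (6,4) count=0: revealed 28 new [(2,2) (2,3) (2,4) (3,2) (3,3) (3,4) (3,5) (4,0) (4,1) (4,2) (4,3) (4,4) (4,5) (4,6) (5,0) (5,1) (5,2) (5,3) (5,4) (5,5) (5,6) (6,0) (6,1) (6,2) (6,3) (6,4) (6,5) (6,6)] -> total=28
Click 2 (6,2) count=0: revealed 0 new [(none)] -> total=28
Click 3 (4,0) count=1: revealed 0 new [(none)] -> total=28
Click 4 (6,3) count=0: revealed 0 new [(none)] -> total=28

Answer: .......
.......
..###..
..####.
#######
#######
#######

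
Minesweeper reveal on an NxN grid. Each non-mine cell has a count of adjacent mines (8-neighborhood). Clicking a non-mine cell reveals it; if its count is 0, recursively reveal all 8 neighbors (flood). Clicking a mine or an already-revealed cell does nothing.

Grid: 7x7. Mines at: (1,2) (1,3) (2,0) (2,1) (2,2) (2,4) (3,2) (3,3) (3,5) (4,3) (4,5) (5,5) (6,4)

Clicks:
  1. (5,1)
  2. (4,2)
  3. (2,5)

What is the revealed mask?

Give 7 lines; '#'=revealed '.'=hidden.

Click 1 (5,1) count=0: revealed 13 new [(3,0) (3,1) (4,0) (4,1) (4,2) (5,0) (5,1) (5,2) (5,3) (6,0) (6,1) (6,2) (6,3)] -> total=13
Click 2 (4,2) count=3: revealed 0 new [(none)] -> total=13
Click 3 (2,5) count=2: revealed 1 new [(2,5)] -> total=14

Answer: .......
.......
.....#.
##.....
###....
####...
####...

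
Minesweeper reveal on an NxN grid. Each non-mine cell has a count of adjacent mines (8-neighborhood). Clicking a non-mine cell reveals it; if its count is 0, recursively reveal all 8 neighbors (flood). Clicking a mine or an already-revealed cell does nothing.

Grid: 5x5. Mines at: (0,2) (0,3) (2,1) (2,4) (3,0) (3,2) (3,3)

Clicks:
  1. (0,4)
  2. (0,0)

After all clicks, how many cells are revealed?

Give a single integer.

Click 1 (0,4) count=1: revealed 1 new [(0,4)] -> total=1
Click 2 (0,0) count=0: revealed 4 new [(0,0) (0,1) (1,0) (1,1)] -> total=5

Answer: 5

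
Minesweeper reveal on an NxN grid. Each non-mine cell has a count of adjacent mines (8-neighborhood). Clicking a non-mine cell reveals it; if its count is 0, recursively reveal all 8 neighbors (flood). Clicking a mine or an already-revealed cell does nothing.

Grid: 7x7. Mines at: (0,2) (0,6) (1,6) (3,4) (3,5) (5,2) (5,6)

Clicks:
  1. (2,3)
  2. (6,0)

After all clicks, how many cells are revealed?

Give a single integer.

Answer: 22

Derivation:
Click 1 (2,3) count=1: revealed 1 new [(2,3)] -> total=1
Click 2 (6,0) count=0: revealed 21 new [(0,0) (0,1) (1,0) (1,1) (1,2) (1,3) (2,0) (2,1) (2,2) (3,0) (3,1) (3,2) (3,3) (4,0) (4,1) (4,2) (4,3) (5,0) (5,1) (6,0) (6,1)] -> total=22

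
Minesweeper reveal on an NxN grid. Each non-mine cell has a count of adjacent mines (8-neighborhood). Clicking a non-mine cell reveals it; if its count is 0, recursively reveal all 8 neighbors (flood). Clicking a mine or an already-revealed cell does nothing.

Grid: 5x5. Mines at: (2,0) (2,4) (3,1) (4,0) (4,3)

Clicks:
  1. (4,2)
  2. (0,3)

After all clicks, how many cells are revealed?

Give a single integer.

Answer: 14

Derivation:
Click 1 (4,2) count=2: revealed 1 new [(4,2)] -> total=1
Click 2 (0,3) count=0: revealed 13 new [(0,0) (0,1) (0,2) (0,3) (0,4) (1,0) (1,1) (1,2) (1,3) (1,4) (2,1) (2,2) (2,3)] -> total=14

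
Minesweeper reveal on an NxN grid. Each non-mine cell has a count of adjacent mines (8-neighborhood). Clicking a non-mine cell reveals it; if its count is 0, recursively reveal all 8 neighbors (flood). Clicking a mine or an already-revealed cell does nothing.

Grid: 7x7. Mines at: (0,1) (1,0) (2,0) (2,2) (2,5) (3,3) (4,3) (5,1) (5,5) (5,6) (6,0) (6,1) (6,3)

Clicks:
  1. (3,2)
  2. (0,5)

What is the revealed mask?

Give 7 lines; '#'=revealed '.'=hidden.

Answer: ..#####
..#####
.......
..#....
.......
.......
.......

Derivation:
Click 1 (3,2) count=3: revealed 1 new [(3,2)] -> total=1
Click 2 (0,5) count=0: revealed 10 new [(0,2) (0,3) (0,4) (0,5) (0,6) (1,2) (1,3) (1,4) (1,5) (1,6)] -> total=11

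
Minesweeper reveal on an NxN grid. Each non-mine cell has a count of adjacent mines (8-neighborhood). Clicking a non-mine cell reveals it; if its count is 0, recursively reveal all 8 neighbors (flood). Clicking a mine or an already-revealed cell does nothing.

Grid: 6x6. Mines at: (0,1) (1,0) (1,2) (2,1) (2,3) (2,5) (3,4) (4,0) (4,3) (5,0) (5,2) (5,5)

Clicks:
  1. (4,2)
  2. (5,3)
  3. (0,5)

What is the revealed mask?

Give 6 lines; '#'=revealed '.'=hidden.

Click 1 (4,2) count=2: revealed 1 new [(4,2)] -> total=1
Click 2 (5,3) count=2: revealed 1 new [(5,3)] -> total=2
Click 3 (0,5) count=0: revealed 6 new [(0,3) (0,4) (0,5) (1,3) (1,4) (1,5)] -> total=8

Answer: ...###
...###
......
......
..#...
...#..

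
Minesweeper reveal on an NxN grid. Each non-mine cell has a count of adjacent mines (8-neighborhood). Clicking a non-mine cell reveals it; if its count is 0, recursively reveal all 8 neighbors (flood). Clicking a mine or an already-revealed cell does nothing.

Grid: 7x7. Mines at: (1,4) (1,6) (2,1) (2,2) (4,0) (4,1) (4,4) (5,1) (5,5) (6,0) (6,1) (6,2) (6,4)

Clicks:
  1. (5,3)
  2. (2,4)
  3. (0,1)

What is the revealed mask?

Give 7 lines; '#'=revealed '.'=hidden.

Click 1 (5,3) count=3: revealed 1 new [(5,3)] -> total=1
Click 2 (2,4) count=1: revealed 1 new [(2,4)] -> total=2
Click 3 (0,1) count=0: revealed 8 new [(0,0) (0,1) (0,2) (0,3) (1,0) (1,1) (1,2) (1,3)] -> total=10

Answer: ####...
####...
....#..
.......
.......
...#...
.......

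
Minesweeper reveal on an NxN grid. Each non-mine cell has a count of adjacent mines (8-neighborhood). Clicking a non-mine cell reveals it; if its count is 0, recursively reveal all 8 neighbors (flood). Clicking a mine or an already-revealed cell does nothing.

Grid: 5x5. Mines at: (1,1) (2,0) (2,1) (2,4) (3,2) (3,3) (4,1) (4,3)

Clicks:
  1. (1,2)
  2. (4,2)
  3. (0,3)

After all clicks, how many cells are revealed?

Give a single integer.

Answer: 7

Derivation:
Click 1 (1,2) count=2: revealed 1 new [(1,2)] -> total=1
Click 2 (4,2) count=4: revealed 1 new [(4,2)] -> total=2
Click 3 (0,3) count=0: revealed 5 new [(0,2) (0,3) (0,4) (1,3) (1,4)] -> total=7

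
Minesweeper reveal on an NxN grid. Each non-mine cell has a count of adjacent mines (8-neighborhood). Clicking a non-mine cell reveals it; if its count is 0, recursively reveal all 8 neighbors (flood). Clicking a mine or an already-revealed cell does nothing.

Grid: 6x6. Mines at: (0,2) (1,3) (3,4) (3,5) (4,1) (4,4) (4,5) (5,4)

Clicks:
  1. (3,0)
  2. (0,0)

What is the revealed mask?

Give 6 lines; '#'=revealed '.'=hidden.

Answer: ##....
###...
###...
###...
......
......

Derivation:
Click 1 (3,0) count=1: revealed 1 new [(3,0)] -> total=1
Click 2 (0,0) count=0: revealed 10 new [(0,0) (0,1) (1,0) (1,1) (1,2) (2,0) (2,1) (2,2) (3,1) (3,2)] -> total=11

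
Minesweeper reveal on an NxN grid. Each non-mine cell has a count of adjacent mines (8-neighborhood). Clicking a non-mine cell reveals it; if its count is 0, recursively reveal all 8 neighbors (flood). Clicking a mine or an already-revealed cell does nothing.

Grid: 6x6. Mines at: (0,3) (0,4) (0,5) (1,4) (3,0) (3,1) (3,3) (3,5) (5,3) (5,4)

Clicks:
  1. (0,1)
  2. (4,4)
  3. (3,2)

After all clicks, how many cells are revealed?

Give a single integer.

Click 1 (0,1) count=0: revealed 9 new [(0,0) (0,1) (0,2) (1,0) (1,1) (1,2) (2,0) (2,1) (2,2)] -> total=9
Click 2 (4,4) count=4: revealed 1 new [(4,4)] -> total=10
Click 3 (3,2) count=2: revealed 1 new [(3,2)] -> total=11

Answer: 11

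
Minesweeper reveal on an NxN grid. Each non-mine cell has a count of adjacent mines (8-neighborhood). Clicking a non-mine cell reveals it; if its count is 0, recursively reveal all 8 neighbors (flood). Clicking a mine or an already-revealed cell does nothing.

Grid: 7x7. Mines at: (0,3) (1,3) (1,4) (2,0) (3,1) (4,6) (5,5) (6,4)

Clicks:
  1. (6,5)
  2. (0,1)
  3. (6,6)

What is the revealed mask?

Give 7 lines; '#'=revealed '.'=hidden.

Click 1 (6,5) count=2: revealed 1 new [(6,5)] -> total=1
Click 2 (0,1) count=0: revealed 6 new [(0,0) (0,1) (0,2) (1,0) (1,1) (1,2)] -> total=7
Click 3 (6,6) count=1: revealed 1 new [(6,6)] -> total=8

Answer: ###....
###....
.......
.......
.......
.......
.....##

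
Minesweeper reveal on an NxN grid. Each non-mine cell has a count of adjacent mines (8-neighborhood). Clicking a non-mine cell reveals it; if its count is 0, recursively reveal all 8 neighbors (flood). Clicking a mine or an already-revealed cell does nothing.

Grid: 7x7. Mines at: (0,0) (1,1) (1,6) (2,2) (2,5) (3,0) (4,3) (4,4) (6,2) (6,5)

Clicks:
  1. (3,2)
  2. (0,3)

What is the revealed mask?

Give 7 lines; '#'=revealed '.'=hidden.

Answer: ..####.
..####.
.......
..#....
.......
.......
.......

Derivation:
Click 1 (3,2) count=2: revealed 1 new [(3,2)] -> total=1
Click 2 (0,3) count=0: revealed 8 new [(0,2) (0,3) (0,4) (0,5) (1,2) (1,3) (1,4) (1,5)] -> total=9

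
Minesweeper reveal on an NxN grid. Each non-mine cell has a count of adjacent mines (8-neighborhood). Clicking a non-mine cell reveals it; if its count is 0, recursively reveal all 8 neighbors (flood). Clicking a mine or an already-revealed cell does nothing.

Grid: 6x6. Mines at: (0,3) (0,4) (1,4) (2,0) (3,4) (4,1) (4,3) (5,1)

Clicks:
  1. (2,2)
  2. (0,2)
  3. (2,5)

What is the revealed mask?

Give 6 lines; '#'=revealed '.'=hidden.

Answer: ..#...
.###..
.###.#
.###..
......
......

Derivation:
Click 1 (2,2) count=0: revealed 9 new [(1,1) (1,2) (1,3) (2,1) (2,2) (2,3) (3,1) (3,2) (3,3)] -> total=9
Click 2 (0,2) count=1: revealed 1 new [(0,2)] -> total=10
Click 3 (2,5) count=2: revealed 1 new [(2,5)] -> total=11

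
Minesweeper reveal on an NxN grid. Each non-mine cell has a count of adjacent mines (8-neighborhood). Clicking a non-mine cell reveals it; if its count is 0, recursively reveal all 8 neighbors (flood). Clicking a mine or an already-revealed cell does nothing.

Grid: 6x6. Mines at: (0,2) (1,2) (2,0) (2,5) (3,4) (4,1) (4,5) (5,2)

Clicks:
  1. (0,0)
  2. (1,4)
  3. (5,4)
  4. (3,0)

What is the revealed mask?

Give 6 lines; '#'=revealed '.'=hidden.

Answer: ##....
##..#.
......
#.....
......
....#.

Derivation:
Click 1 (0,0) count=0: revealed 4 new [(0,0) (0,1) (1,0) (1,1)] -> total=4
Click 2 (1,4) count=1: revealed 1 new [(1,4)] -> total=5
Click 3 (5,4) count=1: revealed 1 new [(5,4)] -> total=6
Click 4 (3,0) count=2: revealed 1 new [(3,0)] -> total=7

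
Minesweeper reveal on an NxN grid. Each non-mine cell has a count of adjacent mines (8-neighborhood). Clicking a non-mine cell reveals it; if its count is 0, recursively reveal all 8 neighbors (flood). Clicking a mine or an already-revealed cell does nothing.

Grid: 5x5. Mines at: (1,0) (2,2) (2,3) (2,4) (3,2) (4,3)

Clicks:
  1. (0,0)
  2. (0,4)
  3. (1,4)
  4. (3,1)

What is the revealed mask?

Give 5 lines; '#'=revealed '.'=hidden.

Click 1 (0,0) count=1: revealed 1 new [(0,0)] -> total=1
Click 2 (0,4) count=0: revealed 8 new [(0,1) (0,2) (0,3) (0,4) (1,1) (1,2) (1,3) (1,4)] -> total=9
Click 3 (1,4) count=2: revealed 0 new [(none)] -> total=9
Click 4 (3,1) count=2: revealed 1 new [(3,1)] -> total=10

Answer: #####
.####
.....
.#...
.....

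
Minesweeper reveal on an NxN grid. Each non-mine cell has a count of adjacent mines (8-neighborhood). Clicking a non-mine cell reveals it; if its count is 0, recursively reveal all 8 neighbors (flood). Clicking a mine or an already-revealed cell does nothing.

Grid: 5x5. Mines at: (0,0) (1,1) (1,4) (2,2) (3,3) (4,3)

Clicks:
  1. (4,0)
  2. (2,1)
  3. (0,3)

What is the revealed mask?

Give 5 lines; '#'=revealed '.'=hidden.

Answer: ...#.
.....
##...
###..
###..

Derivation:
Click 1 (4,0) count=0: revealed 8 new [(2,0) (2,1) (3,0) (3,1) (3,2) (4,0) (4,1) (4,2)] -> total=8
Click 2 (2,1) count=2: revealed 0 new [(none)] -> total=8
Click 3 (0,3) count=1: revealed 1 new [(0,3)] -> total=9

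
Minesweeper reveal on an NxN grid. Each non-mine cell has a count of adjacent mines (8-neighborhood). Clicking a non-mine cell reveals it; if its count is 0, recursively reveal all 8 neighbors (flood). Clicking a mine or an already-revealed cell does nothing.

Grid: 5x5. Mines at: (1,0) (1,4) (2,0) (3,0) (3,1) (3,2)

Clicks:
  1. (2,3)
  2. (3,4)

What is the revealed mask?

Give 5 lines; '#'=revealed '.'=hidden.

Click 1 (2,3) count=2: revealed 1 new [(2,3)] -> total=1
Click 2 (3,4) count=0: revealed 5 new [(2,4) (3,3) (3,4) (4,3) (4,4)] -> total=6

Answer: .....
.....
...##
...##
...##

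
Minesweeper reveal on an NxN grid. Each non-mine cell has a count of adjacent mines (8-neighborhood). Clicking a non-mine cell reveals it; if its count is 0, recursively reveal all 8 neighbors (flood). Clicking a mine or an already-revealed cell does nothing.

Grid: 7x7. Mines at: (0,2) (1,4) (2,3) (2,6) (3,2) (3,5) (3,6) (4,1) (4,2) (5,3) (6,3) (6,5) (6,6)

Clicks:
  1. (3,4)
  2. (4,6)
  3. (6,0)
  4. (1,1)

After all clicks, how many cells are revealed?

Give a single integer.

Answer: 9

Derivation:
Click 1 (3,4) count=2: revealed 1 new [(3,4)] -> total=1
Click 2 (4,6) count=2: revealed 1 new [(4,6)] -> total=2
Click 3 (6,0) count=0: revealed 6 new [(5,0) (5,1) (5,2) (6,0) (6,1) (6,2)] -> total=8
Click 4 (1,1) count=1: revealed 1 new [(1,1)] -> total=9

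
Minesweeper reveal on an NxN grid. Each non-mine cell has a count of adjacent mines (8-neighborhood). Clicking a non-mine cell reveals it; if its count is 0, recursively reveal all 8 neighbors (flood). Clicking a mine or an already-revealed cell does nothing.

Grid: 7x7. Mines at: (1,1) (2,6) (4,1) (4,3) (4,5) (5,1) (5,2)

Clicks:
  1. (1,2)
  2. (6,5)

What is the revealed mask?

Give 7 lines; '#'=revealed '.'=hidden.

Answer: .......
..#....
.......
.......
.......
...####
...####

Derivation:
Click 1 (1,2) count=1: revealed 1 new [(1,2)] -> total=1
Click 2 (6,5) count=0: revealed 8 new [(5,3) (5,4) (5,5) (5,6) (6,3) (6,4) (6,5) (6,6)] -> total=9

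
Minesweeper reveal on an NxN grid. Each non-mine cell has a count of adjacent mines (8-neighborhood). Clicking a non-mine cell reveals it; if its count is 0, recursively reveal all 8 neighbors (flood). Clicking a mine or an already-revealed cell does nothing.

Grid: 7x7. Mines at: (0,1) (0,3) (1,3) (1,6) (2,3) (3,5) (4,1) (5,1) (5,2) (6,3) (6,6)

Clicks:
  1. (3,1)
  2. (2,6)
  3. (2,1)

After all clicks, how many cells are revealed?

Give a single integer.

Answer: 10

Derivation:
Click 1 (3,1) count=1: revealed 1 new [(3,1)] -> total=1
Click 2 (2,6) count=2: revealed 1 new [(2,6)] -> total=2
Click 3 (2,1) count=0: revealed 8 new [(1,0) (1,1) (1,2) (2,0) (2,1) (2,2) (3,0) (3,2)] -> total=10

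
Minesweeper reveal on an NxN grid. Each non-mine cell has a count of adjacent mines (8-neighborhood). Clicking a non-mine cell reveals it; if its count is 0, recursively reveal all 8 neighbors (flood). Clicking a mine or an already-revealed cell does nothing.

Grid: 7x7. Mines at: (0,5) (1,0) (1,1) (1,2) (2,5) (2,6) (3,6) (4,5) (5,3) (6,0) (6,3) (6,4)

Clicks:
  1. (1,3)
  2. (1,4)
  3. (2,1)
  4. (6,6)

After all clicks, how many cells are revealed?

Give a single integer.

Click 1 (1,3) count=1: revealed 1 new [(1,3)] -> total=1
Click 2 (1,4) count=2: revealed 1 new [(1,4)] -> total=2
Click 3 (2,1) count=3: revealed 1 new [(2,1)] -> total=3
Click 4 (6,6) count=0: revealed 4 new [(5,5) (5,6) (6,5) (6,6)] -> total=7

Answer: 7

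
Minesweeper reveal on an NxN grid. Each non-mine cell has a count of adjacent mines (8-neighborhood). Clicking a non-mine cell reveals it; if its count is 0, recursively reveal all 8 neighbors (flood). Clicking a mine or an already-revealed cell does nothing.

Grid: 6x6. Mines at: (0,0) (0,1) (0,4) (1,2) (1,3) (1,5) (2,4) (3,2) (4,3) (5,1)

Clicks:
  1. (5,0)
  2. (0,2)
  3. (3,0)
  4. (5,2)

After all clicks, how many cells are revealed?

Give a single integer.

Click 1 (5,0) count=1: revealed 1 new [(5,0)] -> total=1
Click 2 (0,2) count=3: revealed 1 new [(0,2)] -> total=2
Click 3 (3,0) count=0: revealed 8 new [(1,0) (1,1) (2,0) (2,1) (3,0) (3,1) (4,0) (4,1)] -> total=10
Click 4 (5,2) count=2: revealed 1 new [(5,2)] -> total=11

Answer: 11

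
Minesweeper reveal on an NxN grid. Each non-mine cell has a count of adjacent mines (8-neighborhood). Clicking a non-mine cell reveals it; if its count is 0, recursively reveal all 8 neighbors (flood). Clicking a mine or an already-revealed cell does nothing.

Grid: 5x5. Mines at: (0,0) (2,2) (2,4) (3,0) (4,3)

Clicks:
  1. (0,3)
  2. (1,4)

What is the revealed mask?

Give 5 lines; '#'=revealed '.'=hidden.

Click 1 (0,3) count=0: revealed 8 new [(0,1) (0,2) (0,3) (0,4) (1,1) (1,2) (1,3) (1,4)] -> total=8
Click 2 (1,4) count=1: revealed 0 new [(none)] -> total=8

Answer: .####
.####
.....
.....
.....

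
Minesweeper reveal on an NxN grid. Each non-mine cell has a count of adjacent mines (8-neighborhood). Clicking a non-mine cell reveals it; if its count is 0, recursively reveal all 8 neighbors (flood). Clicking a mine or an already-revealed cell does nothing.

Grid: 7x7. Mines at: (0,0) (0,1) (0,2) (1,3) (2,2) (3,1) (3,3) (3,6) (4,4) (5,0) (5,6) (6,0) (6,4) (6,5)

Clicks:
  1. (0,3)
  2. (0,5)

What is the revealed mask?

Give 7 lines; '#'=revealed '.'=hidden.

Answer: ...####
....###
....###
.......
.......
.......
.......

Derivation:
Click 1 (0,3) count=2: revealed 1 new [(0,3)] -> total=1
Click 2 (0,5) count=0: revealed 9 new [(0,4) (0,5) (0,6) (1,4) (1,5) (1,6) (2,4) (2,5) (2,6)] -> total=10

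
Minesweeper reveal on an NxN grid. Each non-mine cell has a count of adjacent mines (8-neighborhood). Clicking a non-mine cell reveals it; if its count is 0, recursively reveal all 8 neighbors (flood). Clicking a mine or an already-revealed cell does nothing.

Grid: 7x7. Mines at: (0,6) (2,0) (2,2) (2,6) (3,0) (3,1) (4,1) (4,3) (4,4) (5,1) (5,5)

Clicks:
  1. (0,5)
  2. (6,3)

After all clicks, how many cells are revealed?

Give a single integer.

Answer: 7

Derivation:
Click 1 (0,5) count=1: revealed 1 new [(0,5)] -> total=1
Click 2 (6,3) count=0: revealed 6 new [(5,2) (5,3) (5,4) (6,2) (6,3) (6,4)] -> total=7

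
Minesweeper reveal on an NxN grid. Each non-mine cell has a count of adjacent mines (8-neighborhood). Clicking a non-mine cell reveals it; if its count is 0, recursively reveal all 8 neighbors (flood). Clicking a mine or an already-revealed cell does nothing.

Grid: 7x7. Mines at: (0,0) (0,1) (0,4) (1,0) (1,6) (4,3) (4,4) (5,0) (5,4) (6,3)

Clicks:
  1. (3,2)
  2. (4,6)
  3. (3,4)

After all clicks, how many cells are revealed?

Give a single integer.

Click 1 (3,2) count=1: revealed 1 new [(3,2)] -> total=1
Click 2 (4,6) count=0: revealed 10 new [(2,5) (2,6) (3,5) (3,6) (4,5) (4,6) (5,5) (5,6) (6,5) (6,6)] -> total=11
Click 3 (3,4) count=2: revealed 1 new [(3,4)] -> total=12

Answer: 12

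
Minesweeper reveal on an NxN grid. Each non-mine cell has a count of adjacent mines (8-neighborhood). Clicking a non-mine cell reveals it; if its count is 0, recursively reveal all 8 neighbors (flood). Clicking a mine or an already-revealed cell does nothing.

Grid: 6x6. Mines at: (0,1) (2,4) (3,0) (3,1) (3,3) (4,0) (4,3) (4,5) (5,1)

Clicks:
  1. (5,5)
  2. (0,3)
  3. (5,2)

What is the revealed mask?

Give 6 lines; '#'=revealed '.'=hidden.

Answer: ..####
..####
......
......
......
..#..#

Derivation:
Click 1 (5,5) count=1: revealed 1 new [(5,5)] -> total=1
Click 2 (0,3) count=0: revealed 8 new [(0,2) (0,3) (0,4) (0,5) (1,2) (1,3) (1,4) (1,5)] -> total=9
Click 3 (5,2) count=2: revealed 1 new [(5,2)] -> total=10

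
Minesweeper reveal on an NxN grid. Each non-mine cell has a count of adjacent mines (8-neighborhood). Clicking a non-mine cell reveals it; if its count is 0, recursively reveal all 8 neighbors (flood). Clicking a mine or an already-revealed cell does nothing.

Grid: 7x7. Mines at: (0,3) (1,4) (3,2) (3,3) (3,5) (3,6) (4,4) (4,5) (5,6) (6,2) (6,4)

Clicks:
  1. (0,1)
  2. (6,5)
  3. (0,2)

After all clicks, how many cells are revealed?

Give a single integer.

Answer: 18

Derivation:
Click 1 (0,1) count=0: revealed 17 new [(0,0) (0,1) (0,2) (1,0) (1,1) (1,2) (2,0) (2,1) (2,2) (3,0) (3,1) (4,0) (4,1) (5,0) (5,1) (6,0) (6,1)] -> total=17
Click 2 (6,5) count=2: revealed 1 new [(6,5)] -> total=18
Click 3 (0,2) count=1: revealed 0 new [(none)] -> total=18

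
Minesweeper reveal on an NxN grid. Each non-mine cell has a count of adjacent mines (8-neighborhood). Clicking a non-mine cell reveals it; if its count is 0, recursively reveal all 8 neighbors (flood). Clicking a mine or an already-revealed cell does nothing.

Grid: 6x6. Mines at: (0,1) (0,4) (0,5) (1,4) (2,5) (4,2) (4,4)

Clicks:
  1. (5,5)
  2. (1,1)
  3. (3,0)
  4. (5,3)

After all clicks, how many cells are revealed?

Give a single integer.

Answer: 18

Derivation:
Click 1 (5,5) count=1: revealed 1 new [(5,5)] -> total=1
Click 2 (1,1) count=1: revealed 1 new [(1,1)] -> total=2
Click 3 (3,0) count=0: revealed 15 new [(1,0) (1,2) (1,3) (2,0) (2,1) (2,2) (2,3) (3,0) (3,1) (3,2) (3,3) (4,0) (4,1) (5,0) (5,1)] -> total=17
Click 4 (5,3) count=2: revealed 1 new [(5,3)] -> total=18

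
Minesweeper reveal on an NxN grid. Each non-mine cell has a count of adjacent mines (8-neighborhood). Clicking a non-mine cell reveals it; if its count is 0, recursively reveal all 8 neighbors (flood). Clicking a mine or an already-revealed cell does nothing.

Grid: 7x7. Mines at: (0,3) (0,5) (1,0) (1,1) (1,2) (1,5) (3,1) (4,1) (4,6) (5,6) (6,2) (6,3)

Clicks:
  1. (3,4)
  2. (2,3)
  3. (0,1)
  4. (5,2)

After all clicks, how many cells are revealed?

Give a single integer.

Answer: 17

Derivation:
Click 1 (3,4) count=0: revealed 16 new [(2,2) (2,3) (2,4) (2,5) (3,2) (3,3) (3,4) (3,5) (4,2) (4,3) (4,4) (4,5) (5,2) (5,3) (5,4) (5,5)] -> total=16
Click 2 (2,3) count=1: revealed 0 new [(none)] -> total=16
Click 3 (0,1) count=3: revealed 1 new [(0,1)] -> total=17
Click 4 (5,2) count=3: revealed 0 new [(none)] -> total=17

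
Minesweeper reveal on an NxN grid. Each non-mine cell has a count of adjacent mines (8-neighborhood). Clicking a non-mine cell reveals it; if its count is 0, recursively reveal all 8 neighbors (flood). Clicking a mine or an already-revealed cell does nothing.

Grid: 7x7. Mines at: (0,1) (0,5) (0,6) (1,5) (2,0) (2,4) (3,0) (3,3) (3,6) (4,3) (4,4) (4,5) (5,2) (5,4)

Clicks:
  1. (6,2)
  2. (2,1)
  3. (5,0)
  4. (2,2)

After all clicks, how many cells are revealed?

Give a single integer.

Answer: 9

Derivation:
Click 1 (6,2) count=1: revealed 1 new [(6,2)] -> total=1
Click 2 (2,1) count=2: revealed 1 new [(2,1)] -> total=2
Click 3 (5,0) count=0: revealed 6 new [(4,0) (4,1) (5,0) (5,1) (6,0) (6,1)] -> total=8
Click 4 (2,2) count=1: revealed 1 new [(2,2)] -> total=9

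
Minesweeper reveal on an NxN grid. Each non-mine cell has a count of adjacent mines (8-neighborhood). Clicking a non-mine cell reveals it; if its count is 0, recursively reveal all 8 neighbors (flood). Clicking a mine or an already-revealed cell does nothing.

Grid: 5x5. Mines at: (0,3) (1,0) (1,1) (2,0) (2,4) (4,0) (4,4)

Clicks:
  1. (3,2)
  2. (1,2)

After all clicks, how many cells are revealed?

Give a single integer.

Click 1 (3,2) count=0: revealed 9 new [(2,1) (2,2) (2,3) (3,1) (3,2) (3,3) (4,1) (4,2) (4,3)] -> total=9
Click 2 (1,2) count=2: revealed 1 new [(1,2)] -> total=10

Answer: 10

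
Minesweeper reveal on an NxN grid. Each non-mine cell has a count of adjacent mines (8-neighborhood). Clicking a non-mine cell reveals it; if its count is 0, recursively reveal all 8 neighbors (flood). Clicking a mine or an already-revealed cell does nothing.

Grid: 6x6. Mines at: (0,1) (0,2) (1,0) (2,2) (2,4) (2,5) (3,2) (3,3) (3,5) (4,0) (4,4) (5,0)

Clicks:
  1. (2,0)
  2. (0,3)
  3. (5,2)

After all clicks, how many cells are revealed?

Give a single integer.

Answer: 8

Derivation:
Click 1 (2,0) count=1: revealed 1 new [(2,0)] -> total=1
Click 2 (0,3) count=1: revealed 1 new [(0,3)] -> total=2
Click 3 (5,2) count=0: revealed 6 new [(4,1) (4,2) (4,3) (5,1) (5,2) (5,3)] -> total=8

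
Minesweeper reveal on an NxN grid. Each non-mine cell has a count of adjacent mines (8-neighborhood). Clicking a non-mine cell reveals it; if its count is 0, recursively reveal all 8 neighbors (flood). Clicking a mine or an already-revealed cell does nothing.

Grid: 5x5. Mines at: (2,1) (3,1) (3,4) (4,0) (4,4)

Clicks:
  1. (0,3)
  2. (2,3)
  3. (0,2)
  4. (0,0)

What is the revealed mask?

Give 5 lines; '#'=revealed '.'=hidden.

Answer: #####
#####
..###
.....
.....

Derivation:
Click 1 (0,3) count=0: revealed 13 new [(0,0) (0,1) (0,2) (0,3) (0,4) (1,0) (1,1) (1,2) (1,3) (1,4) (2,2) (2,3) (2,4)] -> total=13
Click 2 (2,3) count=1: revealed 0 new [(none)] -> total=13
Click 3 (0,2) count=0: revealed 0 new [(none)] -> total=13
Click 4 (0,0) count=0: revealed 0 new [(none)] -> total=13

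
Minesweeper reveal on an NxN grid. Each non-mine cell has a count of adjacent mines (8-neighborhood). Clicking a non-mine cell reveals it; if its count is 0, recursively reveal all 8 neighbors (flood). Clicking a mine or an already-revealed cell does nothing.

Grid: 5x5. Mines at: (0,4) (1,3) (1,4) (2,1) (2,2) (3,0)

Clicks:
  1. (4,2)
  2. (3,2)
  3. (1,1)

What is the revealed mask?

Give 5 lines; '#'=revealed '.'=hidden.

Click 1 (4,2) count=0: revealed 10 new [(2,3) (2,4) (3,1) (3,2) (3,3) (3,4) (4,1) (4,2) (4,3) (4,4)] -> total=10
Click 2 (3,2) count=2: revealed 0 new [(none)] -> total=10
Click 3 (1,1) count=2: revealed 1 new [(1,1)] -> total=11

Answer: .....
.#...
...##
.####
.####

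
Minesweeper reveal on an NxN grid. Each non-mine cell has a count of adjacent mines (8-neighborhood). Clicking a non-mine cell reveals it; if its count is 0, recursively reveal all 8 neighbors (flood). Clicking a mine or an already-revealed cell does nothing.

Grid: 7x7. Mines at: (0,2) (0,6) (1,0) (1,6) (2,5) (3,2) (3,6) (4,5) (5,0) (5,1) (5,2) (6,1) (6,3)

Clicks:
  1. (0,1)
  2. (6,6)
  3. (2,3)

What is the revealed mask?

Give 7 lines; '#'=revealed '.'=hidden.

Answer: .#.....
.......
...#...
.......
.......
....###
....###

Derivation:
Click 1 (0,1) count=2: revealed 1 new [(0,1)] -> total=1
Click 2 (6,6) count=0: revealed 6 new [(5,4) (5,5) (5,6) (6,4) (6,5) (6,6)] -> total=7
Click 3 (2,3) count=1: revealed 1 new [(2,3)] -> total=8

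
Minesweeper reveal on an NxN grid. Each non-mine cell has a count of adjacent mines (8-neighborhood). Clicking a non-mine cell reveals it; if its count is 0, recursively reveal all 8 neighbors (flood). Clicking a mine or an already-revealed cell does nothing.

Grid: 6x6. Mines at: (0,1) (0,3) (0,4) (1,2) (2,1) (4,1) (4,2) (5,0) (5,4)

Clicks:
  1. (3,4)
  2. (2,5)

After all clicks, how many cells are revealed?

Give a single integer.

Answer: 12

Derivation:
Click 1 (3,4) count=0: revealed 12 new [(1,3) (1,4) (1,5) (2,3) (2,4) (2,5) (3,3) (3,4) (3,5) (4,3) (4,4) (4,5)] -> total=12
Click 2 (2,5) count=0: revealed 0 new [(none)] -> total=12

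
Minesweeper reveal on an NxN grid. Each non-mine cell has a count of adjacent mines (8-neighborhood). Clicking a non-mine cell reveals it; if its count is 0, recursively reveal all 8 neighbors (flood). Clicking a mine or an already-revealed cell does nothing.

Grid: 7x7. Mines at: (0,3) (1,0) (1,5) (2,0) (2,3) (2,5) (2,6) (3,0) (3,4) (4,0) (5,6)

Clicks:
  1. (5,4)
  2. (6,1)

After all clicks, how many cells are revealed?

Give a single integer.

Click 1 (5,4) count=0: revealed 20 new [(3,1) (3,2) (3,3) (4,1) (4,2) (4,3) (4,4) (4,5) (5,0) (5,1) (5,2) (5,3) (5,4) (5,5) (6,0) (6,1) (6,2) (6,3) (6,4) (6,5)] -> total=20
Click 2 (6,1) count=0: revealed 0 new [(none)] -> total=20

Answer: 20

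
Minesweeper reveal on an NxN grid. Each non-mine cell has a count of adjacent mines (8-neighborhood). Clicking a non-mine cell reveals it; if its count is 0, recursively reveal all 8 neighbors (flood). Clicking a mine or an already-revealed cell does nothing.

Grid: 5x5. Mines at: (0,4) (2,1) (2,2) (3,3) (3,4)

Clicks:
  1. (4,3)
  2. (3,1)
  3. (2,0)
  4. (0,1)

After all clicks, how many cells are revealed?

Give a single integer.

Click 1 (4,3) count=2: revealed 1 new [(4,3)] -> total=1
Click 2 (3,1) count=2: revealed 1 new [(3,1)] -> total=2
Click 3 (2,0) count=1: revealed 1 new [(2,0)] -> total=3
Click 4 (0,1) count=0: revealed 8 new [(0,0) (0,1) (0,2) (0,3) (1,0) (1,1) (1,2) (1,3)] -> total=11

Answer: 11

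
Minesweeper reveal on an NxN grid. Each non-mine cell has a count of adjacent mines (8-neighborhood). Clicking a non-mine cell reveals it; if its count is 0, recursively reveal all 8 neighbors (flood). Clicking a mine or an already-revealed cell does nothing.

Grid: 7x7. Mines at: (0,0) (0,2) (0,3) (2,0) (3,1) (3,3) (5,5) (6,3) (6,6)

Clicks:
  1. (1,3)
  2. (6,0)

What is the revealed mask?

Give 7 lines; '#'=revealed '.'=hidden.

Click 1 (1,3) count=2: revealed 1 new [(1,3)] -> total=1
Click 2 (6,0) count=0: revealed 9 new [(4,0) (4,1) (4,2) (5,0) (5,1) (5,2) (6,0) (6,1) (6,2)] -> total=10

Answer: .......
...#...
.......
.......
###....
###....
###....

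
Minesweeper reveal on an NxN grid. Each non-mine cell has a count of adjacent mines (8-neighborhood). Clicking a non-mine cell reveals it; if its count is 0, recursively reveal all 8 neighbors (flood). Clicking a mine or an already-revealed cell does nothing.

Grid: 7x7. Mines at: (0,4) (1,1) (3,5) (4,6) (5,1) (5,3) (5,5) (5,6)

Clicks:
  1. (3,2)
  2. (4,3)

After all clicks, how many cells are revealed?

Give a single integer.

Click 1 (3,2) count=0: revealed 18 new [(1,2) (1,3) (1,4) (2,0) (2,1) (2,2) (2,3) (2,4) (3,0) (3,1) (3,2) (3,3) (3,4) (4,0) (4,1) (4,2) (4,3) (4,4)] -> total=18
Click 2 (4,3) count=1: revealed 0 new [(none)] -> total=18

Answer: 18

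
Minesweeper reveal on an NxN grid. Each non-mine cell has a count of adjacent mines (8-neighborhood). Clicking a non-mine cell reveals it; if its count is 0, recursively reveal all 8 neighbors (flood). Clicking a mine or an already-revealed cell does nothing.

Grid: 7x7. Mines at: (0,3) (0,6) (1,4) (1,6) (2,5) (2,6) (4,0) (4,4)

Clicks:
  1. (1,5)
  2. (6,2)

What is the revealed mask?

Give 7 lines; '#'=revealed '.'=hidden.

Answer: ###....
####.#.
####...
####.##
.###.##
#######
#######

Derivation:
Click 1 (1,5) count=5: revealed 1 new [(1,5)] -> total=1
Click 2 (6,2) count=0: revealed 36 new [(0,0) (0,1) (0,2) (1,0) (1,1) (1,2) (1,3) (2,0) (2,1) (2,2) (2,3) (3,0) (3,1) (3,2) (3,3) (3,5) (3,6) (4,1) (4,2) (4,3) (4,5) (4,6) (5,0) (5,1) (5,2) (5,3) (5,4) (5,5) (5,6) (6,0) (6,1) (6,2) (6,3) (6,4) (6,5) (6,6)] -> total=37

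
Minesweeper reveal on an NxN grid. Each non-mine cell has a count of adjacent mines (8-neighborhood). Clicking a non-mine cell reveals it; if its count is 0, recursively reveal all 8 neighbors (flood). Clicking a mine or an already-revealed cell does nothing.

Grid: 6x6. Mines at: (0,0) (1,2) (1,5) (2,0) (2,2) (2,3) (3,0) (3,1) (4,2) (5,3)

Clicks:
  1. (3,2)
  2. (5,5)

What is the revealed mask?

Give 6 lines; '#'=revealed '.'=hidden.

Click 1 (3,2) count=4: revealed 1 new [(3,2)] -> total=1
Click 2 (5,5) count=0: revealed 8 new [(2,4) (2,5) (3,4) (3,5) (4,4) (4,5) (5,4) (5,5)] -> total=9

Answer: ......
......
....##
..#.##
....##
....##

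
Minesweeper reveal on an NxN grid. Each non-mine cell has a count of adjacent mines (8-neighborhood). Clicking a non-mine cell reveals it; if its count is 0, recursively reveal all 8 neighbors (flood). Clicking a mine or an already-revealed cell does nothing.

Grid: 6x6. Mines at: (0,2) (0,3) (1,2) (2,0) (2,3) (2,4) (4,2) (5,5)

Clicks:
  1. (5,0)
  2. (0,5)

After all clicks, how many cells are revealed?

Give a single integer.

Click 1 (5,0) count=0: revealed 6 new [(3,0) (3,1) (4,0) (4,1) (5,0) (5,1)] -> total=6
Click 2 (0,5) count=0: revealed 4 new [(0,4) (0,5) (1,4) (1,5)] -> total=10

Answer: 10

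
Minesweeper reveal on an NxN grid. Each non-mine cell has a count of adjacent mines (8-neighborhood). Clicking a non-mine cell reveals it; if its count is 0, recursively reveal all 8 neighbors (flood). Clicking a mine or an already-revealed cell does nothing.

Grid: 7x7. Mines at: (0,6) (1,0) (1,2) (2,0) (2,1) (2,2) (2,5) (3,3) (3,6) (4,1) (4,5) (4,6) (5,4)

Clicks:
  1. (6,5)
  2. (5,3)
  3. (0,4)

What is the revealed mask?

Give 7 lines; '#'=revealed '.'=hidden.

Answer: ...###.
...###.
.......
.......
.......
...#...
.....#.

Derivation:
Click 1 (6,5) count=1: revealed 1 new [(6,5)] -> total=1
Click 2 (5,3) count=1: revealed 1 new [(5,3)] -> total=2
Click 3 (0,4) count=0: revealed 6 new [(0,3) (0,4) (0,5) (1,3) (1,4) (1,5)] -> total=8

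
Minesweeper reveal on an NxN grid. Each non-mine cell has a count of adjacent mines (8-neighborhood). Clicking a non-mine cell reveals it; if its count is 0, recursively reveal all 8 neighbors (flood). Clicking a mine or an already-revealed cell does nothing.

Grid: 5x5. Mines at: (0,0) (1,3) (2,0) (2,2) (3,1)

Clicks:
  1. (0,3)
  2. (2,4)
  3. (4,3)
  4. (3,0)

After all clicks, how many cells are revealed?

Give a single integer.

Answer: 10

Derivation:
Click 1 (0,3) count=1: revealed 1 new [(0,3)] -> total=1
Click 2 (2,4) count=1: revealed 1 new [(2,4)] -> total=2
Click 3 (4,3) count=0: revealed 7 new [(2,3) (3,2) (3,3) (3,4) (4,2) (4,3) (4,4)] -> total=9
Click 4 (3,0) count=2: revealed 1 new [(3,0)] -> total=10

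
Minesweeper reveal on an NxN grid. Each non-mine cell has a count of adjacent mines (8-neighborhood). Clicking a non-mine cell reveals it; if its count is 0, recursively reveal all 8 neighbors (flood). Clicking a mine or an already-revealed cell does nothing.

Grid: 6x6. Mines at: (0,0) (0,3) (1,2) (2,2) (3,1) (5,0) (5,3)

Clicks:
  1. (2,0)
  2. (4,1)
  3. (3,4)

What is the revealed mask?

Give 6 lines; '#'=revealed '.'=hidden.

Answer: ....##
...###
#..###
...###
.#.###
....##

Derivation:
Click 1 (2,0) count=1: revealed 1 new [(2,0)] -> total=1
Click 2 (4,1) count=2: revealed 1 new [(4,1)] -> total=2
Click 3 (3,4) count=0: revealed 16 new [(0,4) (0,5) (1,3) (1,4) (1,5) (2,3) (2,4) (2,5) (3,3) (3,4) (3,5) (4,3) (4,4) (4,5) (5,4) (5,5)] -> total=18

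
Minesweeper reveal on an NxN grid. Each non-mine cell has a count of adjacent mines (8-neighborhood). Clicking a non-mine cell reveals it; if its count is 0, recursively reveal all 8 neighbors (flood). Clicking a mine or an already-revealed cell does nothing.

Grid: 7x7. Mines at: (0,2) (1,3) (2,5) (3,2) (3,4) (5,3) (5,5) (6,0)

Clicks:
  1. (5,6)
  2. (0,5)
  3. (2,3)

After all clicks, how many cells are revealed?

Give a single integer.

Click 1 (5,6) count=1: revealed 1 new [(5,6)] -> total=1
Click 2 (0,5) count=0: revealed 6 new [(0,4) (0,5) (0,6) (1,4) (1,5) (1,6)] -> total=7
Click 3 (2,3) count=3: revealed 1 new [(2,3)] -> total=8

Answer: 8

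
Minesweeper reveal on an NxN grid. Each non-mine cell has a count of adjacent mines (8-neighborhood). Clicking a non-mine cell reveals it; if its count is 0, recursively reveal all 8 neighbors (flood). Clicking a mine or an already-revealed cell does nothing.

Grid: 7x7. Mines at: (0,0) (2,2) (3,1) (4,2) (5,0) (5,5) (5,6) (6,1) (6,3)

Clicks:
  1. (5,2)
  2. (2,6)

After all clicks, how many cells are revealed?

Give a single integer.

Click 1 (5,2) count=3: revealed 1 new [(5,2)] -> total=1
Click 2 (2,6) count=0: revealed 24 new [(0,1) (0,2) (0,3) (0,4) (0,5) (0,6) (1,1) (1,2) (1,3) (1,4) (1,5) (1,6) (2,3) (2,4) (2,5) (2,6) (3,3) (3,4) (3,5) (3,6) (4,3) (4,4) (4,5) (4,6)] -> total=25

Answer: 25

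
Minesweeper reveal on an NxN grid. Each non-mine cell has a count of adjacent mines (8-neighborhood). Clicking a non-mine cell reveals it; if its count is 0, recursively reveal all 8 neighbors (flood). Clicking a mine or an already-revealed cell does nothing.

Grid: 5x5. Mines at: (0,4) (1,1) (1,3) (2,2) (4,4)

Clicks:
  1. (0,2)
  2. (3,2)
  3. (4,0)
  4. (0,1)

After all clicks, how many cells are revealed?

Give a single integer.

Click 1 (0,2) count=2: revealed 1 new [(0,2)] -> total=1
Click 2 (3,2) count=1: revealed 1 new [(3,2)] -> total=2
Click 3 (4,0) count=0: revealed 9 new [(2,0) (2,1) (3,0) (3,1) (3,3) (4,0) (4,1) (4,2) (4,3)] -> total=11
Click 4 (0,1) count=1: revealed 1 new [(0,1)] -> total=12

Answer: 12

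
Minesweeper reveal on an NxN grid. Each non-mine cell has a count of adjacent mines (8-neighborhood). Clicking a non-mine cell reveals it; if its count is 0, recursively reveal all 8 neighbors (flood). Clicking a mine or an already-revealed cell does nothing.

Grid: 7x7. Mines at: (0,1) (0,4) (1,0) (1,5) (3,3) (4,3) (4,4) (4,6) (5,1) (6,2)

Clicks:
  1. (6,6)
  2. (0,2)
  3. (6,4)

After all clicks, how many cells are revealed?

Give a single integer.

Click 1 (6,6) count=0: revealed 8 new [(5,3) (5,4) (5,5) (5,6) (6,3) (6,4) (6,5) (6,6)] -> total=8
Click 2 (0,2) count=1: revealed 1 new [(0,2)] -> total=9
Click 3 (6,4) count=0: revealed 0 new [(none)] -> total=9

Answer: 9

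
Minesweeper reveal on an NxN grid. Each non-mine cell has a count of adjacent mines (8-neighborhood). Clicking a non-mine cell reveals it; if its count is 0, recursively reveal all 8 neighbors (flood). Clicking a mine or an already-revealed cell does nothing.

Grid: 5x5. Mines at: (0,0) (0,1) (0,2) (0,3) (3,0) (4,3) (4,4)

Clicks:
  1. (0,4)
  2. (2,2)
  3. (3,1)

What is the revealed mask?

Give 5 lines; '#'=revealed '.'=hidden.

Click 1 (0,4) count=1: revealed 1 new [(0,4)] -> total=1
Click 2 (2,2) count=0: revealed 12 new [(1,1) (1,2) (1,3) (1,4) (2,1) (2,2) (2,3) (2,4) (3,1) (3,2) (3,3) (3,4)] -> total=13
Click 3 (3,1) count=1: revealed 0 new [(none)] -> total=13

Answer: ....#
.####
.####
.####
.....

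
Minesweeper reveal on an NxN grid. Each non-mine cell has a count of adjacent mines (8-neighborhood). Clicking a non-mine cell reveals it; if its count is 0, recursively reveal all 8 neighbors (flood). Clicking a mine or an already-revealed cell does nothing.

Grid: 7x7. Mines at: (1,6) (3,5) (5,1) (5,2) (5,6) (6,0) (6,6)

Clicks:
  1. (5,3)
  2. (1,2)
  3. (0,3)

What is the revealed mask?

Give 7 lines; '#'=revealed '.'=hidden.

Click 1 (5,3) count=1: revealed 1 new [(5,3)] -> total=1
Click 2 (1,2) count=0: revealed 28 new [(0,0) (0,1) (0,2) (0,3) (0,4) (0,5) (1,0) (1,1) (1,2) (1,3) (1,4) (1,5) (2,0) (2,1) (2,2) (2,3) (2,4) (2,5) (3,0) (3,1) (3,2) (3,3) (3,4) (4,0) (4,1) (4,2) (4,3) (4,4)] -> total=29
Click 3 (0,3) count=0: revealed 0 new [(none)] -> total=29

Answer: ######.
######.
######.
#####..
#####..
...#...
.......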